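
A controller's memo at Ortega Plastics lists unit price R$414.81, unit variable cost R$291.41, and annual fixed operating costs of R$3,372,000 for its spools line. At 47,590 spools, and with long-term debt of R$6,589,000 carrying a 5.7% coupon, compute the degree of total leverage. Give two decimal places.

2.76

Contribution at this volume is 47,590 × R$123.40 = R$5,872,606.00.
EBIT = R$5,872,606.00 − R$3,372,000 = R$2,500,606.00. Interest = R$375,573.00, so EBIT − I = R$2,125,033.00.
DCL = contribution ÷ (EBIT − I) = R$5,872,606.00 ÷ R$2,125,033.00 = 2.7635.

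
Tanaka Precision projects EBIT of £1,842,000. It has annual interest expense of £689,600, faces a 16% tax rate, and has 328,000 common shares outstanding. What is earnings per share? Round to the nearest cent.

£2.95

Pre-tax income = £1,842,000 − £689,600.00 = £1,152,400.00.
Net income = £1,152,400.00 × (1 − 0.16) = £968,016.00.
Per share: £968,016.00 / 328,000 shares = £2.95.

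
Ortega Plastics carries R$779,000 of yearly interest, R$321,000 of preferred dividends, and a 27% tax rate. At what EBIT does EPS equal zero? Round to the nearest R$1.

R$1,218,726

Grossing the preferred dividend up to pre-tax terms: R$321,000 / (1 − 0.27) = R$439,726.03.
EPS = 0 when EBIT covers interest plus the pre-tax preferred burden: R$779,000 + R$439,726.03 = R$1,218,726.03.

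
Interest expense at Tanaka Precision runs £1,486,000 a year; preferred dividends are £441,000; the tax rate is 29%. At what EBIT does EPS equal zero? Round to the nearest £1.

Grossing the preferred dividend up to pre-tax terms: £441,000 / (1 − 0.29) = £621,126.76.
EPS = 0 when EBIT covers interest plus the pre-tax preferred burden: £1,486,000 + £621,126.76 = £2,107,126.76.

£2,107,127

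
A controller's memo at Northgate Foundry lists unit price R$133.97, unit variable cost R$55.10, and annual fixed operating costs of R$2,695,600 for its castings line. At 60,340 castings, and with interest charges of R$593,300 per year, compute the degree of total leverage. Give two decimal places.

Total contribution margin = 60,340 × R$78.87 = R$4,759,015.80.
Subtracting fixed costs: EBIT = R$4,759,015.80 − R$2,695,600 = R$2,063,415.80. Interest = R$593,300.00, so EBIT − I = R$1,470,115.80.
Degree of total leverage = total CM / (EBIT − interest) = R$4,759,015.80 / R$1,470,115.80 = 3.2372.

3.24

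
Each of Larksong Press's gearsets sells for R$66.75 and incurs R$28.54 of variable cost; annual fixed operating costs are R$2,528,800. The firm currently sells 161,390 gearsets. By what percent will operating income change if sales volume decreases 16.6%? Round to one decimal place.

Total contribution margin = 161,390 × R$38.21 = R$6,166,711.90.
Operating income = contribution − fixed costs = R$6,166,711.90 − R$2,528,800 = R$3,637,911.90.
Degree of operating leverage = R$6,166,711.90 / R$3,637,911.90 = 1.6951.
Operating income changes by 1.6951 × -16.6% = -28.1%.

-28.1%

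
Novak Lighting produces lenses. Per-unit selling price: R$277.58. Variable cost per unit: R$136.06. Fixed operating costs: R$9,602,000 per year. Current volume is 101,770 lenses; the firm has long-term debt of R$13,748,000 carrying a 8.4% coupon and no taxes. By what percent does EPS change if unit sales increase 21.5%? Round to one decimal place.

Contribution at this volume is 101,770 × R$141.52 = R$14,402,490.40.
Operating income = contribution − fixed costs = R$14,402,490.40 − R$9,602,000 = R$4,800,490.40.
Interest = R$1,154,832.00, so EBIT − I = R$3,645,658.40.
DCL = total CM / (EBIT − I) = R$14,402,490.40 / R$3,645,658.40 = 3.9506.
%ΔEPS = DCL × %ΔSales = 3.9506 × +21.5% = +84.9%.

+84.9%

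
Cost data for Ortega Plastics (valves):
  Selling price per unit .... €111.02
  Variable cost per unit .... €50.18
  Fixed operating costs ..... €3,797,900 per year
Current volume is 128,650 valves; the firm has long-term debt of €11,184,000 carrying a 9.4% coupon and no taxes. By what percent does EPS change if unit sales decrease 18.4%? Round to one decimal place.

-48.4%

At 128,650 units, contribution = 128,650 × €60.84 = €7,827,066.00.
Operating income = contribution − fixed costs = €7,827,066.00 − €3,797,900 = €4,029,166.00.
After interest of €1,051,296.00, pre-tax earnings = €2,977,870.00.
DCL = total CM / (EBIT − I) = €7,827,066.00 / €2,977,870.00 = 2.6284.
%ΔEPS = DCL × %ΔSales = 2.6284 × -18.4% = -48.4%.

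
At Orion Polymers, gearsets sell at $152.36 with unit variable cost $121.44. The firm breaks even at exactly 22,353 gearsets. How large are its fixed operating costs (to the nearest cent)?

Unit CM = price − variable cost = $152.36 − $121.44 = $30.92.
Fixed costs = break-even units × CM = 22,353 × $30.92 = $691,154.76.

$691,154.76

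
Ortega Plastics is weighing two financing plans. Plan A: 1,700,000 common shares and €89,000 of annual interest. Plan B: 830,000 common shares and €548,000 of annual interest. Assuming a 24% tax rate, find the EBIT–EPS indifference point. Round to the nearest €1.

€985,897

Set EPS_A = EPS_B: (EBIT − €89,000)(1 − 0.24) ÷ 1,700,000 = (EBIT − €548,000)(1 − 0.24) ÷ 830,000.
The (1 − t) factor cancels: (EBIT − 89,000) × 830,000 = (EBIT − 548,000) × 1,700,000.
Solving, EBIT = (548,000·1,700,000 − 89,000·830,000) / (1,700,000 − 830,000) = 857,730,000,000 / 870,000 = 985,896.55.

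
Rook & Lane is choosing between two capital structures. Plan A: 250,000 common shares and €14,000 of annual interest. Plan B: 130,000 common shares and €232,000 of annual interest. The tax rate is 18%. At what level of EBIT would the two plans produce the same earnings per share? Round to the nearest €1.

Set EPS_A = EPS_B: (EBIT − €14,000)(1 − 0.18) ÷ 250,000 = (EBIT − €232,000)(1 − 0.18) ÷ 130,000.
The (1 − t) factor cancels: (EBIT − 14,000) × 130,000 = (EBIT − 232,000) × 250,000.
EBIT × (250,000 − 130,000) = 232,000 × 250,000 − 14,000 × 130,000 = 56,180,000,000, so EBIT = 56,180,000,000 ÷ 120,000 = 468,166.67.

€468,167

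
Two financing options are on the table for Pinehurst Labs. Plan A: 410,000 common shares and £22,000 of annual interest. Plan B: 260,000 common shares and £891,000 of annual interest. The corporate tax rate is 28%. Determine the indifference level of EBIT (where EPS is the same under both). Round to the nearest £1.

£2,397,267

At indifference, (EBIT − 22,000)(1 − t)/410,000 = (EBIT − 891,000)(1 − t)/260,000.
The (1 − t) factor cancels: (EBIT − 22,000) × 260,000 = (EBIT − 891,000) × 410,000.
EBIT × (410,000 − 260,000) = 891,000 × 410,000 − 22,000 × 260,000 = 359,590,000,000, so EBIT = 359,590,000,000 ÷ 150,000 = 2,397,266.67.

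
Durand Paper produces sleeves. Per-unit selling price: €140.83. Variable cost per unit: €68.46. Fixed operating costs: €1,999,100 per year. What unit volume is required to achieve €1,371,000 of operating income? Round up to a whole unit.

46,568 sleeves

Unit CM = price − variable cost = €140.83 − €68.46 = €72.37.
Required volume = (fixed costs + target profit) ÷ CM = (€1,999,100 + €1,371,000) ÷ €72.37 = 46,567.64, so 46,568 sleeves.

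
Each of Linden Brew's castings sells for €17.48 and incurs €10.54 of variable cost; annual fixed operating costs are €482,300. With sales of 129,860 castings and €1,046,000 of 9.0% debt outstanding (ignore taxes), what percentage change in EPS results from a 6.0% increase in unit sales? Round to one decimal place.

+16.6%

Total contribution margin = 129,860 × €6.94 = €901,228.40.
Operating income = contribution − fixed costs = €901,228.40 − €482,300 = €418,928.40.
Interest = €94,140.00, so EBIT − I = €324,788.40.
DCL = total CM / (EBIT − I) = €901,228.40 / €324,788.40 = 2.7748.
EPS therefore changes by 2.7748 × (+6.0%) = +16.6%.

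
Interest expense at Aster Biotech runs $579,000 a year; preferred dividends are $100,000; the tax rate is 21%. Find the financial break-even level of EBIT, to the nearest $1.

$705,582

Preferred dividends are paid after tax, so their pre-tax equivalent is $100,000 ÷ (1 − 0.21) = $126,582.28.
EPS = 0 when EBIT covers interest plus the pre-tax preferred burden: $579,000 + $126,582.28 = $705,582.28.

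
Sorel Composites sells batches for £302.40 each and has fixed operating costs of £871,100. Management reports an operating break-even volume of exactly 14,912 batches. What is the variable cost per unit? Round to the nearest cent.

At break-even, FC = Q × (P − VC), so P − VC = £871,100 ÷ 14,912 = £58.4160.
Hence VC = price − CM = £302.40 − £58.4160 = £243.98.

£243.98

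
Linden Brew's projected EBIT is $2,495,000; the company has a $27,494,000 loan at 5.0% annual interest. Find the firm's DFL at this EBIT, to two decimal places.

Interest = $1,374,700.00.
Degree of financial leverage = EBIT / (EBIT − interest) = $2,495,000 / $1,120,300.00 = 2.2271.

2.23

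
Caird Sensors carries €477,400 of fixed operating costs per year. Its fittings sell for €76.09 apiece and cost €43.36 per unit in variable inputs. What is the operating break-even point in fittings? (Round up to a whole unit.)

14,587 fittings

Each unit contributes €76.09 − €43.36 = €32.73.
Units to break even: €477,400 ÷ €32.73 = 14,586.01, rounded up to 14,587.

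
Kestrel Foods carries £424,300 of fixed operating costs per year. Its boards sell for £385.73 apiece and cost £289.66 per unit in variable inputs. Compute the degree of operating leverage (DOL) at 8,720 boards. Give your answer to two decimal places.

Total contribution margin = 8,720 × £96.07 = £837,730.40.
Subtracting fixed costs: EBIT = £837,730.40 − £424,300 = £413,430.40.
DOL = contribution ÷ EBIT = £837,730.40 ÷ £413,430.40 = 2.0263.

2.03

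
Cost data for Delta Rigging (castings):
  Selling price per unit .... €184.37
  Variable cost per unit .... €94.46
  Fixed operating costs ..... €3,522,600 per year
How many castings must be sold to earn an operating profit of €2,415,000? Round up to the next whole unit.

Contribution margin per unit = €184.37 − €94.46 = €89.91.
Required volume = (fixed costs + target profit) ÷ CM = (€3,522,600 + €2,415,000) ÷ €89.91 = 66,039.37, so 66,040 castings.

66,040 castings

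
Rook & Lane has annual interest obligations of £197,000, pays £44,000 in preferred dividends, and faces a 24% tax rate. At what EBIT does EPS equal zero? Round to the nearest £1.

Grossing the preferred dividend up to pre-tax terms: £44,000 / (1 − 0.24) = £57,894.74.
EPS = 0 when EBIT covers interest plus the pre-tax preferred burden: £197,000 + £57,894.74 = £254,894.74.

£254,895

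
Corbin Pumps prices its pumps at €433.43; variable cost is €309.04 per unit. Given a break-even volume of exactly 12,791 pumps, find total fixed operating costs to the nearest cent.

€1,591,072.49

Contribution margin per unit = €433.43 − €309.04 = €124.39.
Since BE = FC / CM, FC = 12,791 × €124.39 = €1,591,072.49.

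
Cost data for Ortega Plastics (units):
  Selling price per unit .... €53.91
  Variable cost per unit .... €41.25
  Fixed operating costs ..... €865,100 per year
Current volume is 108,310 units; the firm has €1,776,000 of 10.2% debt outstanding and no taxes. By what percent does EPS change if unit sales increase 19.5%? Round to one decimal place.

+82.3%

At 108,310 units, contribution = 108,310 × €12.66 = €1,371,204.60.
Operating income = contribution − fixed costs = €1,371,204.60 − €865,100 = €506,104.60.
Interest = €181,152.00, so EBIT − I = €324,952.60.
Degree of combined leverage = contribution ÷ (EBIT − I) = €1,371,204.60 ÷ €324,952.60 = 4.2197.
%ΔEPS = DCL × %ΔSales = 4.2197 × +19.5% = +82.3%.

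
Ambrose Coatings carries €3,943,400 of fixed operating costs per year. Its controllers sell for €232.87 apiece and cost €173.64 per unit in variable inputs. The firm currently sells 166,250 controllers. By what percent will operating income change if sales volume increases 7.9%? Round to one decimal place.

Total contribution margin = 166,250 × €59.23 = €9,846,987.50.
Subtracting fixed costs: EBIT = €9,846,987.50 − €3,943,400 = €5,903,587.50.
Degree of operating leverage = €9,846,987.50 / €5,903,587.50 = 1.6680.
%ΔEBIT = DOL × %ΔSales = 1.6680 × +7.9% = +13.2%.

+13.2%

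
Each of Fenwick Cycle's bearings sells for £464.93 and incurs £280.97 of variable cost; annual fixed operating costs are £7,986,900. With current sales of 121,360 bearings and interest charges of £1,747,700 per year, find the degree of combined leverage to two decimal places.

Total contribution margin = 121,360 × £183.96 = £22,325,385.60.
EBIT = £22,325,385.60 − £7,986,900 = £14,338,485.60. Interest = £1,747,700.00.
DOL = £22,325,385.60 ÷ £14,338,485.60 = 1.5570; DFL = £14,338,485.60 ÷ £12,590,785.60 = 1.1388.
DCL = DOL × DFL = 1.5570 × 1.1388 = 1.7731.

1.77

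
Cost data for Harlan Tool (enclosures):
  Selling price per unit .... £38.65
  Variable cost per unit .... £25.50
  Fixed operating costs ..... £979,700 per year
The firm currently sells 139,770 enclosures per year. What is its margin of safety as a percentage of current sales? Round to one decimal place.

46.7%

Contribution margin per unit = £38.65 − £25.50 = £13.15. Break-even units = £979,700 ÷ £13.15 = 74,501.90; break-even revenue = 74,501.90 × £38.65 = £2,879,498.48.
Actual sales revenue = 139,770 × £38.65 = £5,402,110.50.
Margin of safety = (£5,402,110.50 − £2,879,498.48) ÷ £5,402,110.50 = 46.7%.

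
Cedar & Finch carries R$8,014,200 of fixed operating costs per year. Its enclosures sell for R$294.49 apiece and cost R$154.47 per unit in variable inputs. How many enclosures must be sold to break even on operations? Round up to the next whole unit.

57,237 enclosures

Contribution margin per unit = R$294.49 − R$154.47 = R$140.02.
Break-even volume = fixed costs ÷ CM per unit = R$8,014,200 ÷ R$140.02 = 57,236.11, so 57,237 enclosures.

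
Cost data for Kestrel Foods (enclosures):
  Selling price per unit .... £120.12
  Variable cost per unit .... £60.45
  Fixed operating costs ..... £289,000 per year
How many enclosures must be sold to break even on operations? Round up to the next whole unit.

4,844 enclosures

Contribution margin per unit = £120.12 − £60.45 = £59.67.
Break-even volume = fixed costs ÷ CM per unit = £289,000 ÷ £59.67 = 4,843.30, so 4,844 enclosures.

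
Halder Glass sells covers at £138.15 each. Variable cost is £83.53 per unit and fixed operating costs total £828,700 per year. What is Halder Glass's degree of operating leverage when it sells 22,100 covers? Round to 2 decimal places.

Contribution at this volume is 22,100 × £54.62 = £1,207,102.00.
EBIT = £1,207,102.00 − £828,700 = £378,402.00.
Degree of operating leverage = £1,207,102.00 / £378,402.00 = 3.1900.

3.19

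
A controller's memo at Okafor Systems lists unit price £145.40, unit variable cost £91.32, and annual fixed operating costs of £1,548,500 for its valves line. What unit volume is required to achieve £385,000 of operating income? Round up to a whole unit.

Unit CM = price − variable cost = £145.40 − £91.32 = £54.08.
Required volume = (fixed costs + target profit) ÷ CM = (£1,548,500 + £385,000) ÷ £54.08 = 35,752.59, so 35,753 valves.

35,753 valves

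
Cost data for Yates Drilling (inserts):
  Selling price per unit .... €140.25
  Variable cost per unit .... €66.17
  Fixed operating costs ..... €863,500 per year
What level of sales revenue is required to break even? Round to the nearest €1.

Contribution margin per unit = €140.25 − €66.17 = €74.08, a CM ratio of €74.08 ÷ €140.25 = 0.5282.
Break-even sales = FC ÷ CM ratio = €863,500 × €140.25 / €74.08 = €1,634,799.

€1,634,799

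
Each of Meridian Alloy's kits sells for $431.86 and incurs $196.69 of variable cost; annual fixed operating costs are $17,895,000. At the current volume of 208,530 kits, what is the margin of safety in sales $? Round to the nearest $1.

$57,193,859

Unit CM = price − variable cost = $431.86 − $196.69 = $235.17. Break-even units = $17,895,000 ÷ $235.17 = 76,093.89; break-even revenue = 76,093.89 × $431.86 = $32,861,907.13.
Actual sales revenue = 208,530 × $431.86 = $90,055,765.80.
Margin of safety = $90,055,765.80 − $32,861,907.13 = $57,193,859.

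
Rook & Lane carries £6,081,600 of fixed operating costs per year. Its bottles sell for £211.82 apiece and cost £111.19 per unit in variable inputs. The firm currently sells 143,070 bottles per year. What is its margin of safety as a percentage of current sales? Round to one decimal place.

Unit CM = price − variable cost = £211.82 − £111.19 = £100.63. Break-even units = £6,081,600 ÷ £100.63 = 60,435.26; break-even revenue = 60,435.26 × £211.82 = £12,801,396.32.
Current sales = 143,070 × £211.82 = £30,305,087.40.
Margin of safety = (£30,305,087.40 − £12,801,396.32) ÷ £30,305,087.40 = 57.8%.

57.8%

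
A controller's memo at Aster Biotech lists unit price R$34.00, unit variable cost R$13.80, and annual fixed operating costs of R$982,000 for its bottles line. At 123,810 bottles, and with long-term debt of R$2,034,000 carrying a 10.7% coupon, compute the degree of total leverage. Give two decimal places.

1.92

At 123,810 units, contribution = 123,810 × R$20.20 = R$2,500,962.00.
EBIT = R$2,500,962.00 − R$982,000 = R$1,518,962.00. Interest = R$217,638.00.
DOL = R$2,500,962.00 ÷ R$1,518,962.00 = 1.6465; DFL = R$1,518,962.00 ÷ R$1,301,324.00 = 1.1672.
Combined leverage = 1.6465 × 1.1672 = 1.9218.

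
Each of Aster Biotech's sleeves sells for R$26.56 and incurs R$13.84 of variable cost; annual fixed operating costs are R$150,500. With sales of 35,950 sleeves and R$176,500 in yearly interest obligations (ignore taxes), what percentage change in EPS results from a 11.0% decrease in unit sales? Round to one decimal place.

Contribution at this volume is 35,950 × R$12.72 = R$457,284.00.
EBIT = R$457,284.00 − R$150,500 = R$306,784.00.
Interest = R$176,500.00, so EBIT − I = R$130,284.00.
DCL = total CM / (EBIT − I) = R$457,284.00 / R$130,284.00 = 3.5099.
EPS therefore changes by 3.5099 × (-11.0%) = -38.6%.

-38.6%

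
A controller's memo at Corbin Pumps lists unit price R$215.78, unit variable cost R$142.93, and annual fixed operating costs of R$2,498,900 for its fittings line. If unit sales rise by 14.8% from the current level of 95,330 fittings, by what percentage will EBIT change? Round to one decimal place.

+23.1%

At 95,330 units, contribution = 95,330 × R$72.85 = R$6,944,790.50.
EBIT = R$6,944,790.50 − R$2,498,900 = R$4,445,890.50.
So DOL = total CM / EBIT = R$6,944,790.50 / R$4,445,890.50 = 1.5621.
Operating income changes by 1.5621 × +14.8% = +23.1%.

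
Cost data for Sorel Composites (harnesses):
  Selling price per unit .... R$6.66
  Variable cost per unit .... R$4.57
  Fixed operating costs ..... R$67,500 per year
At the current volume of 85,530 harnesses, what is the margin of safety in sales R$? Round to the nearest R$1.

Unit CM = price − variable cost = R$6.66 − R$4.57 = R$2.09. Break-even units = R$67,500 ÷ R$2.09 = 32,296.65; break-even revenue = 32,296.65 × R$6.66 = R$215,095.69.
Actual sales revenue = 85,530 × R$6.66 = R$569,629.80.
Margin of safety = R$569,629.80 − R$215,095.69 = R$354,534.

R$354,534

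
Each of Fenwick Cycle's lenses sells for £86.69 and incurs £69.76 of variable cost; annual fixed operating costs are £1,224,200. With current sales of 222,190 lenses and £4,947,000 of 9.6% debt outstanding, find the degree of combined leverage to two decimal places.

1.82

At 222,190 units, contribution = 222,190 × £16.93 = £3,761,676.70.
Operating income = contribution − fixed costs = £3,761,676.70 − £1,224,200 = £2,537,476.70. Interest = £474,912.00, so EBIT − I = £2,062,564.70.
Degree of total leverage = total CM / (EBIT − interest) = £3,761,676.70 / £2,062,564.70 = 1.8238.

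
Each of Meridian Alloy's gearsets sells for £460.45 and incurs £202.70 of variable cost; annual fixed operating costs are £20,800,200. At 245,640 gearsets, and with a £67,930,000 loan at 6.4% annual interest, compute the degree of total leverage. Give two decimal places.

Contribution at this volume is 245,640 × £257.75 = £63,313,710.00.
EBIT = £63,313,710.00 − £20,800,200 = £42,513,510.00. Interest = £4,347,520.00.
DOL = £63,313,710.00 ÷ £42,513,510.00 = 1.4893; DFL = £42,513,510.00 ÷ £38,165,990.00 = 1.1139.
Combined leverage = 1.4893 × 1.1139 = 1.6589.

1.66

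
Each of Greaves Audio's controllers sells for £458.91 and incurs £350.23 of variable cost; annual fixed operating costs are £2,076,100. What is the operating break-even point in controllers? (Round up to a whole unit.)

Contribution margin per unit = £458.91 − £350.23 = £108.68.
Units to break even: £2,076,100 ÷ £108.68 = 19,102.87, rounded up to 19,103.

19,103 controllers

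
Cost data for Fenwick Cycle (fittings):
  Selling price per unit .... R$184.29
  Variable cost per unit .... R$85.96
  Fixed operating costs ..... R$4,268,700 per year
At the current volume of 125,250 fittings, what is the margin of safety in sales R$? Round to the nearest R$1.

Each unit contributes R$184.29 − R$85.96 = R$98.33. Break-even units = R$4,268,700 ÷ R$98.33 = 43,411.98; break-even revenue = 43,411.98 × R$184.29 = R$8,000,393.81.
Actual sales revenue = 125,250 × R$184.29 = R$23,082,322.50.
Margin of safety = R$23,082,322.50 − R$8,000,393.81 = R$15,081,929.

R$15,081,929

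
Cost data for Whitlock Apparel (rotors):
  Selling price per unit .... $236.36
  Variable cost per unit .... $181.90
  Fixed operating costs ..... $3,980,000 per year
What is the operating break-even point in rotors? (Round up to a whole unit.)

Each unit contributes $236.36 − $181.90 = $54.46.
Units to break even: $3,980,000 ÷ $54.46 = 73,081.16, rounded up to 73,082.

73,082 rotors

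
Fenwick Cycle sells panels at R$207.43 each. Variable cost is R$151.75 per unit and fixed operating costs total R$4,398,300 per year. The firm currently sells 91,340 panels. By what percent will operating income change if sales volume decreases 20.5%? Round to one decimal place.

-151.6%

At 91,340 units, contribution = 91,340 × R$55.68 = R$5,085,811.20.
Operating income = contribution − fixed costs = R$5,085,811.20 − R$4,398,300 = R$687,511.20.
DOL = contribution ÷ EBIT = R$5,085,811.20 ÷ R$687,511.20 = 7.3974.
So EBIT moves 7.3974 × (-20.5%) = -151.6%.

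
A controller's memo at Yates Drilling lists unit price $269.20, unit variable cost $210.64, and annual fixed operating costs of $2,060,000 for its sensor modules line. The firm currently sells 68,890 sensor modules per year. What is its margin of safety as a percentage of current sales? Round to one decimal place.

Contribution margin per unit = $269.20 − $210.64 = $58.56. Break-even units = $2,060,000 ÷ $58.56 = 35,177.60; break-even revenue = 35,177.60 × $269.20 = $9,469,808.74.
Actual sales revenue = 68,890 × $269.20 = $18,545,188.00.
Margin of safety = ($18,545,188.00 − $9,469,808.74) ÷ $18,545,188.00 = 48.9%.

48.9%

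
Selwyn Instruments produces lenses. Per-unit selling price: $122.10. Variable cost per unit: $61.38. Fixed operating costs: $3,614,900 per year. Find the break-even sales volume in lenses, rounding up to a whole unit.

Unit CM = price − variable cost = $122.10 − $61.38 = $60.72.
Break-even Q = $3,614,900 / $60.72 = 59,533.93 → 59,534 lenses.

59,534 lenses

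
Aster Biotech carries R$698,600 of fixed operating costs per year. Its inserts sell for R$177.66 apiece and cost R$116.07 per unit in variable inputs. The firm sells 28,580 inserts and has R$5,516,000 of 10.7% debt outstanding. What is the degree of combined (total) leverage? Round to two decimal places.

At 28,580 units, contribution = 28,580 × R$61.59 = R$1,760,242.20.
Operating income = contribution − fixed costs = R$1,760,242.20 − R$698,600 = R$1,061,642.20. Interest = R$590,212.00.
DOL = R$1,760,242.20 ÷ R$1,061,642.20 = 1.6580; DFL = R$1,061,642.20 ÷ R$471,430.20 = 2.2520.
DCL = DOL × DFL = 1.6580 × 2.2520 = 3.7338.

3.73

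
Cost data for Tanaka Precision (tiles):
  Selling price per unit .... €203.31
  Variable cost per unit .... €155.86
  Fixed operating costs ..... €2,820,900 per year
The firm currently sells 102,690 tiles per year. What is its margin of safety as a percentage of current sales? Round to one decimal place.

Contribution margin per unit = €203.31 − €155.86 = €47.45. Break-even units = €2,820,900 ÷ €47.45 = 59,449.95; break-even revenue = 59,449.95 × €203.31 = €12,086,768.79.
Actual sales revenue = 102,690 × €203.31 = €20,877,903.90.
Margin of safety = (€20,877,903.90 − €12,086,768.79) ÷ €20,877,903.90 = 42.1%.

42.1%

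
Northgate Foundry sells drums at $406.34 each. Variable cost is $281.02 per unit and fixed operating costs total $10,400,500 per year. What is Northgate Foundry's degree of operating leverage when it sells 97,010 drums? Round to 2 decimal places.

6.92

At 97,010 units, contribution = 97,010 × $125.32 = $12,157,293.20.
Operating income = contribution − fixed costs = $12,157,293.20 − $10,400,500 = $1,756,793.20.
So DOL = total CM / EBIT = $12,157,293.20 / $1,756,793.20 = 6.9202.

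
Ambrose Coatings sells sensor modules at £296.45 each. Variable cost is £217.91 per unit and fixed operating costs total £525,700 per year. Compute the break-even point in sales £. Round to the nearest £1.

Contribution margin per unit = £296.45 − £217.91 = £78.54, a CM ratio of £78.54 ÷ £296.45 = 0.2649.
Break-even revenue = fixed costs × price ÷ CM = £525,700 × £296.45 ÷ £78.54 = £1,984,260.

£1,984,260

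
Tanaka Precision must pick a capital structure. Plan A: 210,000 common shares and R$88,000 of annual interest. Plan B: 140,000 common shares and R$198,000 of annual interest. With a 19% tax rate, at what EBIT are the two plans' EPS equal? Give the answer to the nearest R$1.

At indifference, (EBIT − 88,000)(1 − t)/210,000 = (EBIT − 198,000)(1 − t)/140,000.
Cancelling (1 − t) and cross-multiplying: 140,000·(EBIT − 88,000) = 210,000·(EBIT − 198,000).
EBIT × (210,000 − 140,000) = 198,000 × 210,000 − 88,000 × 140,000 = 29,260,000,000, so EBIT = 29,260,000,000 ÷ 70,000 = 418,000.00.

R$418,000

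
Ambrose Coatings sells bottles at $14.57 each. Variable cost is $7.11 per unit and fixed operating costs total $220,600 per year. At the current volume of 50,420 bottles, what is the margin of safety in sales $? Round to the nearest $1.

$303,769

Contribution margin per unit = $14.57 − $7.11 = $7.46. Break-even units = $220,600 ÷ $7.46 = 29,571.05; break-even revenue = 29,571.05 × $14.57 = $430,850.13.
Actual sales revenue = 50,420 × $14.57 = $734,619.40.
Margin of safety = $734,619.40 − $430,850.13 = $303,769.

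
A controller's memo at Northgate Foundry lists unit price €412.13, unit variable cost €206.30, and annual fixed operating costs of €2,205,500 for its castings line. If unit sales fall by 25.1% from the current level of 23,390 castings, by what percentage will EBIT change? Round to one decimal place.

-46.3%

Total contribution margin = 23,390 × €205.83 = €4,814,363.70.
EBIT = €4,814,363.70 − €2,205,500 = €2,608,863.70.
Degree of operating leverage = €4,814,363.70 / €2,608,863.70 = 1.8454.
Operating income changes by 1.8454 × -25.1% = -46.3%.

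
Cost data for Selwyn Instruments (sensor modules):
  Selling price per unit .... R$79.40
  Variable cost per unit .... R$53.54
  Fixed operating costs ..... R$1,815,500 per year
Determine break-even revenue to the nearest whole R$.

CM per unit = R$79.40 − R$53.54 = R$25.86; CM ratio = R$25.86 / R$79.40 = 0.3257.
Break-even revenue = fixed costs × price ÷ CM = R$1,815,500 × R$79.40 ÷ R$25.86 = R$5,574,273.

R$5,574,273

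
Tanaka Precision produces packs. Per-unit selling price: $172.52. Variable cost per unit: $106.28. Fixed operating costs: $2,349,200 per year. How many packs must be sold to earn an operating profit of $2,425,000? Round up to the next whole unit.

72,075 packs

Contribution margin per unit = $172.52 − $106.28 = $66.24.
Required volume = (fixed costs + target profit) ÷ CM = ($2,349,200 + $2,425,000) ÷ $66.24 = 72,074.28, so 72,075 packs.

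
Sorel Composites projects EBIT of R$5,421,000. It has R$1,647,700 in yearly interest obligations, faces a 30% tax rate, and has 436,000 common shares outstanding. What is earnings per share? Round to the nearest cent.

R$6.06

Pre-tax income = R$5,421,000 − R$1,647,700.00 = R$3,773,300.00.
Net income = R$3,773,300.00 × (1 − 0.30) = R$2,641,310.00.
Per share: R$2,641,310.00 / 436,000 shares = R$6.06.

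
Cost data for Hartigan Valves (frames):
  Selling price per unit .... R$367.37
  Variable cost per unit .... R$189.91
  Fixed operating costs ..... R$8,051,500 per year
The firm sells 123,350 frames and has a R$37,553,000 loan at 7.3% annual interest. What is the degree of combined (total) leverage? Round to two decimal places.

At 123,350 units, contribution = 123,350 × R$177.46 = R$21,889,691.00.
Subtracting fixed costs: EBIT = R$21,889,691.00 − R$8,051,500 = R$13,838,191.00. Interest = R$2,741,369.00, so EBIT − I = R$11,096,822.00.
DCL = contribution ÷ (EBIT − I) = R$21,889,691.00 ÷ R$11,096,822.00 = 1.9726.

1.97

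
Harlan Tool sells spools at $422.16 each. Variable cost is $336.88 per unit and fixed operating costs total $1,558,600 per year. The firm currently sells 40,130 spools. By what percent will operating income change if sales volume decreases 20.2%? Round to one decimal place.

At 40,130 units, contribution = 40,130 × $85.28 = $3,422,286.40.
Operating income = contribution − fixed costs = $3,422,286.40 − $1,558,600 = $1,863,686.40.
Degree of operating leverage = $3,422,286.40 / $1,863,686.40 = 1.8363.
Operating income changes by 1.8363 × -20.2% = -37.1%.

-37.1%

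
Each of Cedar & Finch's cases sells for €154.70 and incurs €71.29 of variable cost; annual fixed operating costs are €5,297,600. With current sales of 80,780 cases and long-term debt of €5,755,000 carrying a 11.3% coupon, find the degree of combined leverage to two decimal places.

Contribution at this volume is 80,780 × €83.41 = €6,737,859.80.
EBIT = €6,737,859.80 − €5,297,600 = €1,440,259.80. Interest = €650,315.00, so EBIT − I = €789,944.80.
Degree of total leverage = total CM / (EBIT − interest) = €6,737,859.80 / €789,944.80 = 8.5295.

8.53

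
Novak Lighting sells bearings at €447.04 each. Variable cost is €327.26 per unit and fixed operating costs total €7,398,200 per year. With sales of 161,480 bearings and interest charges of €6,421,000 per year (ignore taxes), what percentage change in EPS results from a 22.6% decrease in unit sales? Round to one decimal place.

Contribution at this volume is 161,480 × €119.78 = €19,342,074.40.
Operating income = contribution − fixed costs = €19,342,074.40 − €7,398,200 = €11,943,874.40.
After interest of €6,421,000.00, pre-tax earnings = €5,522,874.40.
Degree of combined leverage = contribution ÷ (EBIT − I) = €19,342,074.40 ÷ €5,522,874.40 = 3.5022.
%ΔEPS = DCL × %ΔSales = 3.5022 × -22.6% = -79.1%.

-79.1%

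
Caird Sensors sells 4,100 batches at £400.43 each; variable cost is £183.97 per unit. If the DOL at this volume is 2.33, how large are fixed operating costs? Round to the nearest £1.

£506,591

Contribution at this volume is 4,100 × £216.46 = £887,486.00.
Since DOL = CM ÷ EBIT, EBIT = £887,486.00 ÷ 2.33 = £380,895.28.
And FC = contribution − EBIT = £887,486.00 − £380,895.28 = £506,591.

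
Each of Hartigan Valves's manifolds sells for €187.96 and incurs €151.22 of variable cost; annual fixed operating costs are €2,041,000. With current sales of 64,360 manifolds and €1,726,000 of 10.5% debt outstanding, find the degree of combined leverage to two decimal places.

At 64,360 units, contribution = 64,360 × €36.74 = €2,364,586.40.
Operating income = contribution − fixed costs = €2,364,586.40 − €2,041,000 = €323,586.40. Interest = €181,230.00.
DOL = €2,364,586.40 ÷ €323,586.40 = 7.3074; DFL = €323,586.40 ÷ €142,356.40 = 2.2731.
DCL = DOL × DFL = 7.3074 × 2.2731 = 16.6105.

16.61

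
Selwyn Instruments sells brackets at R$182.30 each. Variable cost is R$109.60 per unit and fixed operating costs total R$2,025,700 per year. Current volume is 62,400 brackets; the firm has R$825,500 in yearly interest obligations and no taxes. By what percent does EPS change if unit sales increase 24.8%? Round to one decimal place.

At 62,400 units, contribution = 62,400 × R$72.70 = R$4,536,480.00.
Subtracting fixed costs: EBIT = R$4,536,480.00 − R$2,025,700 = R$2,510,780.00.
After interest of R$825,500.00, pre-tax earnings = R$1,685,280.00.
Degree of combined leverage = contribution ÷ (EBIT − I) = R$4,536,480.00 ÷ R$1,685,280.00 = 2.6918.
EPS therefore changes by 2.6918 × (+24.8%) = +66.8%.

+66.8%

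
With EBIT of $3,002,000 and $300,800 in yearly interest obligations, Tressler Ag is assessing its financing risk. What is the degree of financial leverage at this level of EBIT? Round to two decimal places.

Annual interest charges come to $300,800.00.
Degree of financial leverage = EBIT / (EBIT − interest) = $3,002,000 / $2,701,200.00 = 1.1114.

1.11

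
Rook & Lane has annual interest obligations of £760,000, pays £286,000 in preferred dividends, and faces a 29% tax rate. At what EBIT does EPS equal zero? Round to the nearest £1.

Grossing the preferred dividend up to pre-tax terms: £286,000 / (1 − 0.29) = £402,816.90.
EPS = 0 when EBIT covers interest plus the pre-tax preferred burden: £760,000 + £402,816.90 = £1,162,816.90.

£1,162,817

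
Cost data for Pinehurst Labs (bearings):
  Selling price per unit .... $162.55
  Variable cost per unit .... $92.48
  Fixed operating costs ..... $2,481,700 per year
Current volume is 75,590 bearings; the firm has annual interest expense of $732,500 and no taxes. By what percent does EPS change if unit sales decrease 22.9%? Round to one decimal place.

-58.2%

Total contribution margin = 75,590 × $70.07 = $5,296,591.30.
EBIT = $5,296,591.30 − $2,481,700 = $2,814,891.30.
After interest of $732,500.00, pre-tax earnings = $2,082,391.30.
Degree of combined leverage = contribution ÷ (EBIT − I) = $5,296,591.30 ÷ $2,082,391.30 = 2.5435.
EPS therefore changes by 2.5435 × (-22.9%) = -58.2%.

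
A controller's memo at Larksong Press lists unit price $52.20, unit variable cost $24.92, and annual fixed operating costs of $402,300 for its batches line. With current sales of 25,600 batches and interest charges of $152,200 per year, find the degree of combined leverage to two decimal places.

4.85

At 25,600 units, contribution = 25,600 × $27.28 = $698,368.00.
Operating income = contribution − fixed costs = $698,368.00 − $402,300 = $296,068.00. Interest = $152,200.00.
DOL = $698,368.00 ÷ $296,068.00 = 2.3588; DFL = $296,068.00 ÷ $143,868.00 = 2.0579.
Combined leverage = 2.3588 × 2.0579 = 4.8542.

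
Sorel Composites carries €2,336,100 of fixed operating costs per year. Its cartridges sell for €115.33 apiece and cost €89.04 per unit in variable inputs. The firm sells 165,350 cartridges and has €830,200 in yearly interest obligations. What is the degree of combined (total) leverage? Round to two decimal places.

3.68

At 165,350 units, contribution = 165,350 × €26.29 = €4,347,051.50.
Subtracting fixed costs: EBIT = €4,347,051.50 − €2,336,100 = €2,010,951.50. Interest = €830,200.00, so EBIT − I = €1,180,751.50.
DCL = contribution ÷ (EBIT − I) = €4,347,051.50 ÷ €1,180,751.50 = 3.6816.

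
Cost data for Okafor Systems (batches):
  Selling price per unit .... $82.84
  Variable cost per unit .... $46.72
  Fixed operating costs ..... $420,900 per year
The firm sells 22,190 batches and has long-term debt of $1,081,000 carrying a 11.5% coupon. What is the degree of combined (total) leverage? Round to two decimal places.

At 22,190 units, contribution = 22,190 × $36.12 = $801,502.80.
EBIT = $801,502.80 − $420,900 = $380,602.80. Interest = $124,315.00.
DOL = $801,502.80 ÷ $380,602.80 = 2.1059; DFL = $380,602.80 ÷ $256,287.80 = 1.4851.
DCL = DOL × DFL = 2.1059 × 1.4851 = 3.1275.

3.13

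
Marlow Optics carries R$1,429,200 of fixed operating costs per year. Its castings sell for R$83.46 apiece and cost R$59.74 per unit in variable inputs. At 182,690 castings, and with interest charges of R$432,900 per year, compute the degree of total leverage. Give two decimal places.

Contribution at this volume is 182,690 × R$23.72 = R$4,333,406.80.
EBIT = R$4,333,406.80 − R$1,429,200 = R$2,904,206.80. Interest = R$432,900.00.
DOL = R$4,333,406.80 ÷ R$2,904,206.80 = 1.4921; DFL = R$2,904,206.80 ÷ R$2,471,306.80 = 1.1752.
DCL = DOL × DFL = 1.4921 × 1.1752 = 1.7535.

1.75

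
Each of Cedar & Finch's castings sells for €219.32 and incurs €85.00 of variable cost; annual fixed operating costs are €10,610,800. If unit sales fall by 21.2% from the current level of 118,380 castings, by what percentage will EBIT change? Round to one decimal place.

Total contribution margin = 118,380 × €134.32 = €15,900,801.60.
Operating income = contribution − fixed costs = €15,900,801.60 − €10,610,800 = €5,290,001.60.
So DOL = total CM / EBIT = €15,900,801.60 / €5,290,001.60 = 3.0058.
So EBIT moves 3.0058 × (-21.2%) = -63.7%.

-63.7%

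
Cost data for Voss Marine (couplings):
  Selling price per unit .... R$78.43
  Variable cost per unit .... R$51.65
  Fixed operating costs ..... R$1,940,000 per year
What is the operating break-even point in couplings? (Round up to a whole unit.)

72,443 couplings

Contribution margin per unit = R$78.43 − R$51.65 = R$26.78.
Break-even Q = R$1,940,000 / R$26.78 = 72,442.12 → 72,443 couplings.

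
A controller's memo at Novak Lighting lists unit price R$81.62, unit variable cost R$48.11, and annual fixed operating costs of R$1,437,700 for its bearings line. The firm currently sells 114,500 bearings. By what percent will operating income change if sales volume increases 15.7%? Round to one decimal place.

+25.1%

Contribution at this volume is 114,500 × R$33.51 = R$3,836,895.00.
Subtracting fixed costs: EBIT = R$3,836,895.00 − R$1,437,700 = R$2,399,195.00.
DOL = contribution ÷ EBIT = R$3,836,895.00 ÷ R$2,399,195.00 = 1.5992.
%ΔEBIT = DOL × %ΔSales = 1.5992 × +15.7% = +25.1%.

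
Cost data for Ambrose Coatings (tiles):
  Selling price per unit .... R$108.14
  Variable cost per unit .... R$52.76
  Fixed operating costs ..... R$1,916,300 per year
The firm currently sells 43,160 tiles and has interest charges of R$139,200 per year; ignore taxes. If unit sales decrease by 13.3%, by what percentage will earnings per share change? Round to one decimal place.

Contribution at this volume is 43,160 × R$55.38 = R$2,390,200.80.
Subtracting fixed costs: EBIT = R$2,390,200.80 − R$1,916,300 = R$473,900.80.
After interest of R$139,200.00, pre-tax earnings = R$334,700.80.
DCL = total CM / (EBIT − I) = R$2,390,200.80 / R$334,700.80 = 7.1413.
%ΔEPS = DCL × %ΔSales = 7.1413 × -13.3% = -95.0%.

-95.0%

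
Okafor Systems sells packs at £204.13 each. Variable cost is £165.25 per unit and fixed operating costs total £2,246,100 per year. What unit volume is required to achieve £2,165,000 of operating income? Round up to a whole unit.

Contribution margin per unit = £204.13 − £165.25 = £38.88.
Required volume = (fixed costs + target profit) ÷ CM = (£2,246,100 + £2,165,000) ÷ £38.88 = 113,454.22, so 113,455 packs.

113,455 packs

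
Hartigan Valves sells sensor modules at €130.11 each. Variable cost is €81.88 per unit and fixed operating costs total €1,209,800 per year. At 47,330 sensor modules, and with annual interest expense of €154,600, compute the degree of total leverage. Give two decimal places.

2.49

Total contribution margin = 47,330 × €48.23 = €2,282,725.90.
EBIT = €2,282,725.90 − €1,209,800 = €1,072,925.90. Interest = €154,600.00.
DOL = €2,282,725.90 ÷ €1,072,925.90 = 2.1276; DFL = €1,072,925.90 ÷ €918,325.90 = 1.1683.
Combined leverage = 2.1276 × 1.1683 = 2.4857.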